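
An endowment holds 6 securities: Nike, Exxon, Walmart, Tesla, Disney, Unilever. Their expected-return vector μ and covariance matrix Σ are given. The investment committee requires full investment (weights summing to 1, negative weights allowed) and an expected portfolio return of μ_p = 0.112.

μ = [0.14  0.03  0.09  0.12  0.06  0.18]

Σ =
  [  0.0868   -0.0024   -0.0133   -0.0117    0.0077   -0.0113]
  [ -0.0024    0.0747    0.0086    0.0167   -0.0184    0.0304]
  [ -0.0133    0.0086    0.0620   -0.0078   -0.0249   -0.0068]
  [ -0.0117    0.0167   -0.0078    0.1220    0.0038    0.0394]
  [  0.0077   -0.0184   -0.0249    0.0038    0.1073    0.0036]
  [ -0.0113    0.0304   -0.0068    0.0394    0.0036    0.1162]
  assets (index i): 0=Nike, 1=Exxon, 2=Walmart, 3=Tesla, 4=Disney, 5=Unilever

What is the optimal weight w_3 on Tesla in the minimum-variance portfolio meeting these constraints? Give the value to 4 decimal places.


g=Σ⁻¹μ = [2.2723  -0.5272  2.6447  0.8524  0.8306  1.7480]
h=Σ⁻¹𝟙 = [16.1984  10.6702  25.9631  7.5729  15.5472  5.8595]
a=μᵀg=1.007095  b=𝟙ᵀg=7.820854  c=𝟙ᵀh=81.811351  D=ac−b²=21.226081
λ₁=(c·0.112−b)/D = (81.811351·0.112−7.820854)/21.226081 = 0.063225
λ₂=(a−b·0.112)/D = (1.007095−7.820854·0.112)/21.226081 = 0.006179
w* = 0.063225·g + 0.006179·h:
  w_0 = 0.063225·2.2723 + 0.006179·16.1984 = 0.2438  (Nike)
  w_1 = 0.063225·-0.5272 + 0.006179·10.6702 = 0.0326  (Exxon)
  w_2 = 0.063225·2.6447 + 0.006179·25.9631 = 0.3276  (Walmart)
  w_3 = 0.063225·0.8524 + 0.006179·7.5729 = 0.1007  (Tesla)
  w_4 = 0.063225·0.8306 + 0.006179·15.5472 = 0.1486  (Disney)
  w_5 = 0.063225·1.7480 + 0.006179·5.8595 = 0.1467  (Unilever)
Σw_i=1.0000  μᵀw=0.1120
σ²=wᵀΣw=λ₁·μ_p+λ₂ = 0.063225·0.112 + 0.006179 = 0.013260 ≈ 0.0133

0.1007


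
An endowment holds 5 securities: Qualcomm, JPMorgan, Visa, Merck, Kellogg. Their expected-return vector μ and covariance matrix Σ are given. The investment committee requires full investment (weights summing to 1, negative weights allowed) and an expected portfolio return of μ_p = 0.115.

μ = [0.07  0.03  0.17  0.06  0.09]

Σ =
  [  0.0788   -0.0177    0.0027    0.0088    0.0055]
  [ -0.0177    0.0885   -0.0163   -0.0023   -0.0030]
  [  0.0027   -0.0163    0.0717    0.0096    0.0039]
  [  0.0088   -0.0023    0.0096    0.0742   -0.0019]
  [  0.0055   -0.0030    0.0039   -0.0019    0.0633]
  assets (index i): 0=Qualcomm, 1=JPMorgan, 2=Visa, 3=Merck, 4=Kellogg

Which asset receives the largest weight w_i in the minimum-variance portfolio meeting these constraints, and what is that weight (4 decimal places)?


u=Σ⁻¹μ = [0.8964  1.0221  2.4410  0.4503  1.2555]
v=Σ⁻¹𝟙 = [13.8974  17.6588  15.1875  10.7907  14.8154]
a=μᵀu=0.648393  b=𝟙ᵀu=6.065280  c=𝟙ᵀv=72.349715  D=ac−b²=10.123425
λ₁=(c·0.115−b)/D = (72.349715·0.115−6.065280)/10.123425 = 0.222744
λ₂=(a−b·0.115)/D = (0.648393−6.065280·0.115)/10.123425 = -0.004852
w* = 0.222744·u + -0.004852·v:
  w_0 = 0.222744·0.8964 + -0.004852·13.8974 = 0.1322  (Qualcomm)
  w_1 = 0.222744·1.0221 + -0.004852·17.6588 = 0.1420  (JPMorgan)
  w_2 = 0.222744·2.4410 + -0.004852·15.1875 = 0.4700  (Visa)
  w_3 = 0.222744·0.4503 + -0.004852·10.7907 = 0.0480  (Merck)
  w_4 = 0.222744·1.2555 + -0.004852·14.8154 = 0.2078  (Kellogg)
Σw_i=1.0000  μᵀw=0.1150
σ²=wᵀΣw=λ₁·μ_p+λ₂ = 0.222744·0.115 + -0.004852 = 0.020764 ≈ 0.0208

Visa (0.4700)


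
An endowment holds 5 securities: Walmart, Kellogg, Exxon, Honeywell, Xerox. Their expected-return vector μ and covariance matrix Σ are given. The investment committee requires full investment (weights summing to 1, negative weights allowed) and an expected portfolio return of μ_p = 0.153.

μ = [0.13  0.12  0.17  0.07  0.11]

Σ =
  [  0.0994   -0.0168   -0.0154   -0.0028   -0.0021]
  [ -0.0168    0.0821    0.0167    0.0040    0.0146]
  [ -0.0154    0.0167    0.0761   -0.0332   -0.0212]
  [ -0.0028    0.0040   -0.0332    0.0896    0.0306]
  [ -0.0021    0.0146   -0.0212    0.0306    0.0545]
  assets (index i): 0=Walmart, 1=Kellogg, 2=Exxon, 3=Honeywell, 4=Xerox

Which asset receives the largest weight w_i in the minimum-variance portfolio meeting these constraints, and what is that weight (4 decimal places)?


u=Σ⁻¹μ = [2.0964  0.5566  3.8714  1.3314  2.7084]
v=Σ⁻¹𝟙 = [16.0486  5.7509  27.0214  14.6944  19.6870]
a=μᵀu=1.388587  b=𝟙ᵀu=10.564249  c=𝟙ᵀv=83.202369  D=ac−b²=3.930360
λ₁=(c·0.153−b)/D = (83.202369·0.153−10.564249)/3.930360 = 0.551022
λ₂=(a−b·0.153)/D = (1.388587−10.564249·0.153)/3.930360 = -0.057945
w* = 0.551022·u + -0.057945·v:
  w_0 = 0.551022·2.0964 + -0.057945·16.0486 = 0.2253  (Walmart)
  w_1 = 0.551022·0.5566 + -0.057945·5.7509 = -0.0265  (Kellogg)
  w_2 = 0.551022·3.8714 + -0.057945·27.0214 = 0.5675  (Exxon)
  w_3 = 0.551022·1.3314 + -0.057945·14.6944 = -0.1178  (Honeywell)
  w_4 = 0.551022·2.7084 + -0.057945·19.6870 = 0.3516  (Xerox)
Σw_i=1.0000  μᵀw=0.1530
σ²=wᵀΣw=λ₁·μ_p+λ₂ = 0.551022·0.153 + -0.057945 = 0.026362 ≈ 0.0264

Exxon (0.5675)


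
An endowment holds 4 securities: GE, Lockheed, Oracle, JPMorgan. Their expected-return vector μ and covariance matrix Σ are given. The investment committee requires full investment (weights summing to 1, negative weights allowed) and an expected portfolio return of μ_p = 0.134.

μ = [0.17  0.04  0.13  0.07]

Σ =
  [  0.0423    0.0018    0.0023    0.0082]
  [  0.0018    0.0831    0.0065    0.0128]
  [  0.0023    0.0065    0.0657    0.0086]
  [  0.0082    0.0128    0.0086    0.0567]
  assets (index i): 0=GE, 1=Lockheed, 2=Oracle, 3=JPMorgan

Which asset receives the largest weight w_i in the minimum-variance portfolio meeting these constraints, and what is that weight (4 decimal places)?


x=Σ⁻¹μ = [3.8432  0.2032  1.7765  0.3634]
y=Σ⁻¹𝟙 = [20.5027  8.9723  12.2022  10.7953]
a=μᵀx=0.917857  b=𝟙ᵀx=6.186305  c=𝟙ᵀy=52.472504  D=ac−b²=9.891875
λ₁=(c·0.134−b)/D = (52.472504·0.134−6.186305)/9.891875 = 0.085425
λ₂=(a−b·0.134)/D = (0.917857−6.186305·0.134)/9.891875 = 0.008986
w* = 0.085425·x + 0.008986·y:
  w_0 = 0.085425·3.8432 + 0.008986·20.5027 = 0.5126  (GE)
  w_1 = 0.085425·0.2032 + 0.008986·8.9723 = 0.0980  (Lockheed)
  w_2 = 0.085425·1.7765 + 0.008986·12.2022 = 0.2614  (Oracle)
  w_3 = 0.085425·0.3634 + 0.008986·10.7953 = 0.1281  (JPMorgan)
Σw_i=1.0000  μᵀw=0.1340
σ²=wᵀΣw=λ₁·μ_p+λ₂ = 0.085425·0.134 + 0.008986 = 0.020433 ≈ 0.0204

GE (0.5126)


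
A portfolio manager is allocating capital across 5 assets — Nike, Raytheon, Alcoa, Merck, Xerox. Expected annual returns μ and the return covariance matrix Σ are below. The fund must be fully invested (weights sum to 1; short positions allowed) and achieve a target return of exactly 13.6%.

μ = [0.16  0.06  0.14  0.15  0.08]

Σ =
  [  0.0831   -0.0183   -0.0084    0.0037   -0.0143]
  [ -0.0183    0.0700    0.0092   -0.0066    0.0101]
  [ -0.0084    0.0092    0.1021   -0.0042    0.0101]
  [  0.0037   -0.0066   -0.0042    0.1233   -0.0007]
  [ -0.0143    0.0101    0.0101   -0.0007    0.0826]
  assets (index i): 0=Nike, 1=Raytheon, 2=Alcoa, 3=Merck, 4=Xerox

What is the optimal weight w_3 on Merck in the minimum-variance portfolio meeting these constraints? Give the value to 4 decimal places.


g=Σ⁻¹μ = [2.4797  1.2843  1.4047  1.2649  1.0797]
h=Σ⁻¹𝟙 = [18.3833  16.9918  8.9331  8.8417  12.1940]
a=μᵀg=0.946572  b=𝟙ᵀg=7.513242  c=𝟙ᵀh=65.343890  D=ac−b²=5.403880
λ₁=(c·0.136−b)/D = (65.343890·0.136−7.513242)/5.403880 = 0.254174
λ₂=(a−b·0.136)/D = (0.946572−7.513242·0.136)/5.403880 = -0.013921
w* = 0.254174·g + -0.013921·h:
  w_0 = 0.254174·2.4797 + -0.013921·18.3833 = 0.3744  (Nike)
  w_1 = 0.254174·1.2843 + -0.013921·16.9918 = 0.0899  (Raytheon)
  w_2 = 0.254174·1.4047 + -0.013921·8.9331 = 0.2327  (Alcoa)
  w_3 = 0.254174·1.2649 + -0.013921·8.8417 = 0.1984  (Merck)
  w_4 = 0.254174·1.0797 + -0.013921·12.1940 = 0.1047  (Xerox)
Σw_i=1.0000  μᵀw=0.1360
σ²=wᵀΣw=λ₁·μ_p+λ₂ = 0.254174·0.136 + -0.013921 = 0.020646 ≈ 0.0206

0.1984


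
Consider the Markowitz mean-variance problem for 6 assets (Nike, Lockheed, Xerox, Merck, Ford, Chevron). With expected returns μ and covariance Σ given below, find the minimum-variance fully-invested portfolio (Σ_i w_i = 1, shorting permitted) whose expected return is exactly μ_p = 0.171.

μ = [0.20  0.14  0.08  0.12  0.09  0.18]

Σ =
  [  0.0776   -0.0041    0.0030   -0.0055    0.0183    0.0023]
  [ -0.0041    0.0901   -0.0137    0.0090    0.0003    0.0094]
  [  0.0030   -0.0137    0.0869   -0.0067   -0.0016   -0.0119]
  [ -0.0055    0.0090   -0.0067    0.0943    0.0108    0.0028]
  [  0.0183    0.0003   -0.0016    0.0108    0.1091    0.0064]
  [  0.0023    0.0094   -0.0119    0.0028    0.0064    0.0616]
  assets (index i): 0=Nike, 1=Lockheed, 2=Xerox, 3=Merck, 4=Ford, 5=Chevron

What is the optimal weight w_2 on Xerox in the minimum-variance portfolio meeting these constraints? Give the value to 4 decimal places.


0.0863

g=Σ⁻¹μ = [2.5757  1.4826  1.5548  1.2943  0.1175  2.8290]
h=Σ⁻¹𝟙 = [11.8376  11.3445  15.9847  10.2481  5.4235  16.1193]
a=μᵀg=1.522197  b=𝟙ᵀg=9.853886  c=𝟙ᵀh=70.957659  D=ac−b²=10.912488
λ₁=(c·0.171−b)/D = (70.957659·0.171−9.853886)/10.912488 = 0.208923
λ₂=(a−b·0.171)/D = (1.522197−9.853886·0.171)/10.912488 = -0.014920
w* = 0.208923·g + -0.014920·h:
  w_0 = 0.208923·2.5757 + -0.014920·11.8376 = 0.3615  (Nike)
  w_1 = 0.208923·1.4826 + -0.014920·11.3445 = 0.1405  (Lockheed)
  w_2 = 0.208923·1.5548 + -0.014920·15.9847 = 0.0863  (Xerox)
  w_3 = 0.208923·1.2943 + -0.014920·10.2481 = 0.1175  (Merck)
  w_4 = 0.208923·0.1175 + -0.014920·5.4235 = -0.0564  (Ford)
  w_5 = 0.208923·2.8290 + -0.014920·16.1193 = 0.3505  (Chevron)
Σw_i=1.0000  μᵀw=0.1710
σ²=wᵀΣw=λ₁·μ_p+λ₂ = 0.208923·0.171 + -0.014920 = 0.020806 ≈ 0.0208


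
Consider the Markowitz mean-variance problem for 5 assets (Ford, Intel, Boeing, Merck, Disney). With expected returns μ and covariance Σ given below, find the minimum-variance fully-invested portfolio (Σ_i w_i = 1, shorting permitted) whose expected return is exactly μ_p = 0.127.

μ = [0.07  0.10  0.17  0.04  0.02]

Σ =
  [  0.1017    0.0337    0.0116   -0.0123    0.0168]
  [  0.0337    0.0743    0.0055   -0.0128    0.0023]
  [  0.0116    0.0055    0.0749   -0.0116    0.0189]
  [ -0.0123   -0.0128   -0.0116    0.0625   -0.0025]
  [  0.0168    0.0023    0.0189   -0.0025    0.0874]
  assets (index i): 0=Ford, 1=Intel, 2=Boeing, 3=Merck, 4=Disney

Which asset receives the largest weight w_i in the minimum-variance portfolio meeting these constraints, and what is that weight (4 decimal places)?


g=Σ⁻¹μ = [0.1928  1.3274  2.4412  1.3896  -0.3313]
h=Σ⁻¹𝟙 = [5.2055  13.7785  13.0357  22.5819  7.9055]
a=μᵀg=0.610194  b=𝟙ᵀg=5.019686  c=𝟙ᵀh=62.507062  D=ac−b²=12.944202
λ₁=(c·0.127−b)/D = (62.507062·0.127−5.019686)/12.944202 = 0.225484
λ₂=(a−b·0.127)/D = (0.610194−5.019686·0.127)/12.944202 = -0.002110
w* = 0.225484·g + -0.002110·h:
  w_0 = 0.225484·0.1928 + -0.002110·5.2055 = 0.0325  (Ford)
  w_1 = 0.225484·1.3274 + -0.002110·13.7785 = 0.2702  (Intel)
  w_2 = 0.225484·2.4412 + -0.002110·13.0357 = 0.5229  (Boeing)
  w_3 = 0.225484·1.3896 + -0.002110·22.5819 = 0.2657  (Merck)
  w_4 = 0.225484·-0.3313 + -0.002110·7.9055 = -0.0914  (Disney)
Σw_i=1.0000  μᵀw=0.1270
σ²=wᵀΣw=λ₁·μ_p+λ₂ = 0.225484·0.127 + -0.002110 = 0.026527 ≈ 0.0265

Boeing (0.5229)


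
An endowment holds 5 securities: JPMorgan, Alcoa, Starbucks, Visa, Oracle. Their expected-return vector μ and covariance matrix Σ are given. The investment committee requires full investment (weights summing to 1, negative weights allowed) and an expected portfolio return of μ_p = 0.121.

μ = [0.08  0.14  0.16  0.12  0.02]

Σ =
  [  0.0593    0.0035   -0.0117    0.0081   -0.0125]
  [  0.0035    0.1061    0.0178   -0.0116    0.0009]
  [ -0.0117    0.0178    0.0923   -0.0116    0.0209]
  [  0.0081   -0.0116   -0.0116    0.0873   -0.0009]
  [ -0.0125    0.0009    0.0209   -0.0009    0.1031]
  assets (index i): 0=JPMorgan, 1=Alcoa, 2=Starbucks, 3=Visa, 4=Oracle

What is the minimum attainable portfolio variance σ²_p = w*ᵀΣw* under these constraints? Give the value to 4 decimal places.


0.0191

g=Σ⁻¹μ = [1.4306  1.1325  1.9065  1.6455  -0.0146]
h=Σ⁻¹𝟙 = [18.9235  8.2262  10.9789  12.3519  9.8040]
a=μᵀg=0.775205  b=𝟙ᵀg=6.100490  c=𝟙ᵀh=60.284591  D=ac−b²=9.516918
λ₁=(c·0.121−b)/D = (60.284591·0.121−6.100490)/9.516918 = 0.125455
λ₂=(a−b·0.121)/D = (0.775205−6.100490·0.121)/9.516918 = 0.003893
w* = 0.125455·g + 0.003893·h:
  w_0 = 0.125455·1.4306 + 0.003893·18.9235 = 0.2531  (JPMorgan)
  w_1 = 0.125455·1.1325 + 0.003893·8.2262 = 0.1741  (Alcoa)
  w_2 = 0.125455·1.9065 + 0.003893·10.9789 = 0.2819  (Starbucks)
  w_3 = 0.125455·1.6455 + 0.003893·12.3519 = 0.2545  (Visa)
  w_4 = 0.125455·-0.0146 + 0.003893·9.8040 = 0.0363  (Oracle)
Σw_i=1.0000  μᵀw=0.1210
σ²=wᵀΣw=λ₁·μ_p+λ₂ = 0.125455·0.121 + 0.003893 = 0.019073 ≈ 0.0191


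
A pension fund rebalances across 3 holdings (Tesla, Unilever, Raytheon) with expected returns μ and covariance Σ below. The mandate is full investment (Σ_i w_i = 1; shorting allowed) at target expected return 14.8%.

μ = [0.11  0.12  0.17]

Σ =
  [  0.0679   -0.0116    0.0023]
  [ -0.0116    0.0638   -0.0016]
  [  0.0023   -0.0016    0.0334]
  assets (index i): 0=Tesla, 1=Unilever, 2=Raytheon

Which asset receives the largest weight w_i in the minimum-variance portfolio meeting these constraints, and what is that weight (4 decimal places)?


u=Σ⁻¹μ = [1.8486  2.3443  5.0748]
v=Σ⁻¹𝟙 = [17.0563  19.5200  29.7007]
a=μᵀu=1.347379  b=𝟙ᵀu=9.267699  c=𝟙ᵀv=66.276898  D=ac−b²=3.409835
λ₁=(c·0.148−b)/D = (66.276898·0.148−9.267699)/3.409835 = 0.158741
λ₂=(a−b·0.148)/D = (1.347379−9.267699·0.148)/3.409835 = -0.007109
w* = 0.158741·u + -0.007109·v:
  w_0 = 0.158741·1.8486 + -0.007109·17.0563 = 0.1722  (Tesla)
  w_1 = 0.158741·2.3443 + -0.007109·19.5200 = 0.2334  (Unilever)
  w_2 = 0.158741·5.0748 + -0.007109·29.7007 = 0.5944  (Raytheon)
Σw_i=1.0000  μᵀw=0.1480
σ²=wᵀΣw=λ₁·μ_p+λ₂ = 0.158741·0.148 + -0.007109 = 0.016385 ≈ 0.0164

Raytheon (0.5944)


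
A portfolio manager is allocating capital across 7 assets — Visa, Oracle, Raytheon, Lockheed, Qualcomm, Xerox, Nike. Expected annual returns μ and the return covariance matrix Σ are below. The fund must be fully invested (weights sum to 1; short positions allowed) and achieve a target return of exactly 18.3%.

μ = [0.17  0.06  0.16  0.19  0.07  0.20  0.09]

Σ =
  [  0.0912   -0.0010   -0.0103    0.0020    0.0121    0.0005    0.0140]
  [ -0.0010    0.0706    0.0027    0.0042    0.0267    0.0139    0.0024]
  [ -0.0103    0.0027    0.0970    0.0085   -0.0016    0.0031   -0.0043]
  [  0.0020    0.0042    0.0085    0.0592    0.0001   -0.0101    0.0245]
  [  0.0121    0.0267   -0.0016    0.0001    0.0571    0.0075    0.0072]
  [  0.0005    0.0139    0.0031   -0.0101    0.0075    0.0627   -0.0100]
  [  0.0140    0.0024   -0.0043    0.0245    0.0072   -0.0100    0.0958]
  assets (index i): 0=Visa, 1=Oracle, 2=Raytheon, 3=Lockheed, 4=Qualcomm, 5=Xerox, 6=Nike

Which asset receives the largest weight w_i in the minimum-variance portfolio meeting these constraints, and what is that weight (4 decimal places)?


g=Σ⁻¹μ = [1.8285  -0.3185  1.4430  3.5145  0.5096  3.7108  0.1952]
h=Σ⁻¹𝟙 = [9.3774  5.7834  9.7777  14.8340  10.1036  16.3284  6.5134]
a=μᵀg=1.985780  b=𝟙ᵀg=10.883200  c=𝟙ᵀh=72.717999  D=ac−b²=25.957878
λ₁=(c·0.183−b)/D = (72.717999·0.183−10.883200)/25.957878 = 0.093390
λ₂=(a−b·0.183)/D = (1.985780−10.883200·0.183)/25.957878 = -0.000225
w* = 0.093390·g + -0.000225·h:
  w_0 = 0.093390·1.8285 + -0.000225·9.3774 = 0.1687  (Visa)
  w_1 = 0.093390·-0.3185 + -0.000225·5.7834 = -0.0310  (Oracle)
  w_2 = 0.093390·1.4430 + -0.000225·9.7777 = 0.1326  (Raytheon)
  w_3 = 0.093390·3.5145 + -0.000225·14.8340 = 0.3249  (Lockheed)
  w_4 = 0.093390·0.5096 + -0.000225·10.1036 = 0.0453  (Qualcomm)
  w_5 = 0.093390·3.7108 + -0.000225·16.3284 = 0.3429  (Xerox)
  w_6 = 0.093390·0.1952 + -0.000225·6.5134 = 0.0168  (Nike)
Σw_i=1.0000  μᵀw=0.1830
σ²=wᵀΣw=λ₁·μ_p+λ₂ = 0.093390·0.183 + -0.000225 = 0.016865 ≈ 0.0169

Xerox (0.3429)


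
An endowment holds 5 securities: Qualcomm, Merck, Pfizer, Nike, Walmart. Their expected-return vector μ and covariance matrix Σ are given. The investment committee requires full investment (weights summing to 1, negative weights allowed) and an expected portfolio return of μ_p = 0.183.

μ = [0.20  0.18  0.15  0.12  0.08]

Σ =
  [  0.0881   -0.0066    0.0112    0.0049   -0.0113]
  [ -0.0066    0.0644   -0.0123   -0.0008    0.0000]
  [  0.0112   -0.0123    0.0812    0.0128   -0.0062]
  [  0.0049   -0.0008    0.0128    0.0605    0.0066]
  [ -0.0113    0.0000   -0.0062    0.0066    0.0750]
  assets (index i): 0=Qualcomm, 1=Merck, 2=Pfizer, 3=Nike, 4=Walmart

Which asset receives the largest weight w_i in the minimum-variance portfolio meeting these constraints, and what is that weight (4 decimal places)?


x=Σ⁻¹μ = [2.3986  3.4290  1.9500  1.2607  1.4783]
y=Σ⁻¹𝟙 = [12.4917  19.4146  12.9067  11.3762  15.2813]
a=μᵀx=1.658986  b=𝟙ᵀx=10.516601  c=𝟙ᵀy=71.470363  D=ac−b²=7.969460
λ₁=(c·0.183−b)/D = (71.470363·0.183−10.516601)/7.969460 = 0.321537
λ₂=(a−b·0.183)/D = (1.658986−10.516601·0.183)/7.969460 = -0.033321
w* = 0.321537·x + -0.033321·y:
  w_0 = 0.321537·2.3986 + -0.033321·12.4917 = 0.3550  (Qualcomm)
  w_1 = 0.321537·3.4290 + -0.033321·19.4146 = 0.4556  (Merck)
  w_2 = 0.321537·1.9500 + -0.033321·12.9067 = 0.1969  (Pfizer)
  w_3 = 0.321537·1.2607 + -0.033321·11.3762 = 0.0263  (Nike)
  w_4 = 0.321537·1.4783 + -0.033321·15.2813 = -0.0339  (Walmart)
Σw_i=1.0000  μᵀw=0.1830
σ²=wᵀΣw=λ₁·μ_p+λ₂ = 0.321537·0.183 + -0.033321 = 0.025520 ≈ 0.0255

Merck (0.4556)


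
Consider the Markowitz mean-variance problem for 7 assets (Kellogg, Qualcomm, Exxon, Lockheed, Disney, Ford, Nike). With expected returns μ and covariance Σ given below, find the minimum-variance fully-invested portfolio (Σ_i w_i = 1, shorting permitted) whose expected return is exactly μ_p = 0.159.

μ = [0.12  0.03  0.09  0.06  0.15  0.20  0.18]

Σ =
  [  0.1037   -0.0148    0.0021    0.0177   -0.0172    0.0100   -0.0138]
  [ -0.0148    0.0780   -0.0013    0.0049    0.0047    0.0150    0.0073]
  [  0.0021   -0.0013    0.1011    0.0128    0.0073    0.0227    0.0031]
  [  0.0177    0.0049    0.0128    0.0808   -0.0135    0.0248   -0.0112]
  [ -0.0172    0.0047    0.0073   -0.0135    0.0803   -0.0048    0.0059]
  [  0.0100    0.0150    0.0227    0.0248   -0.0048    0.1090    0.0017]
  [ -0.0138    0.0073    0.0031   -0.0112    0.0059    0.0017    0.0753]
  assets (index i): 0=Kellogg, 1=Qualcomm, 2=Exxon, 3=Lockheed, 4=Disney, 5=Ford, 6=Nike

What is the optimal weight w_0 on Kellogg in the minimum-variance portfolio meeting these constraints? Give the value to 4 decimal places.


0.1845

u=Σ⁻¹μ = [1.6019  -0.0206  0.1900  0.6035  2.2023  1.5709  2.5599]
v=Σ⁻¹𝟙 = [13.4650  11.9171  6.1339  11.4271  15.0872  2.8553  14.7931]
a=μᵀu=1.350228  b=𝟙ᵀu=8.707905  c=𝟙ᵀv=75.678802  D=ac−b²=26.356044
λ₁=(c·0.159−b)/D = (75.678802·0.159−8.707905)/26.356044 = 0.126158
λ₂=(a−b·0.159)/D = (1.350228−8.707905·0.159)/26.356044 = -0.001302
w* = 0.126158·u + -0.001302·v:
  w_0 = 0.126158·1.6019 + -0.001302·13.4650 = 0.1845  (Kellogg)
  w_1 = 0.126158·-0.0206 + -0.001302·11.9171 = -0.0181  (Qualcomm)
  w_2 = 0.126158·0.1900 + -0.001302·6.1339 = 0.0160  (Exxon)
  w_3 = 0.126158·0.6035 + -0.001302·11.4271 = 0.0612  (Lockheed)
  w_4 = 0.126158·2.2023 + -0.001302·15.0872 = 0.2582  (Disney)
  w_5 = 0.126158·1.5709 + -0.001302·2.8553 = 0.1945  (Ford)
  w_6 = 0.126158·2.5599 + -0.001302·14.7931 = 0.3037  (Nike)
Σw_i=1.0000  μᵀw=0.1590
σ²=wᵀΣw=λ₁·μ_p+λ₂ = 0.126158·0.159 + -0.001302 = 0.018757 ≈ 0.0188


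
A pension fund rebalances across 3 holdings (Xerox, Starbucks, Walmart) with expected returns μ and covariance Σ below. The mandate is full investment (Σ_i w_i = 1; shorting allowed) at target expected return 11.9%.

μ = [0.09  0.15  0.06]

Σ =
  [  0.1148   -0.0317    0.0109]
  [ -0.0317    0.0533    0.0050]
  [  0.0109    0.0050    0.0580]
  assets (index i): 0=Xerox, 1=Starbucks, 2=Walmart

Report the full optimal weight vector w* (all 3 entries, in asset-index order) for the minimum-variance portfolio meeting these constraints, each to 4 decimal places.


0.2881  0.5595  0.1524

x=Σ⁻¹μ = [1.8157  3.8603  0.3605]
y=Σ⁻¹𝟙 = [14.8618  26.4593  12.1674]
a=μᵀx=0.764092  b=𝟙ᵀx=6.036507  c=𝟙ᵀy=53.488552  D=ac−b²=4.430726
λ₁=(c·0.119−b)/D = (53.488552·0.119−6.036507)/4.430726 = 0.074171
λ₂=(a−b·0.119)/D = (0.764092−6.036507·0.119)/4.430726 = 0.010325
w* = 0.074171·x + 0.010325·y:
  w_0 = 0.074171·1.8157 + 0.010325·14.8618 = 0.2881  (Xerox)
  w_1 = 0.074171·3.8603 + 0.010325·26.4593 = 0.5595  (Starbucks)
  w_2 = 0.074171·0.3605 + 0.010325·12.1674 = 0.1524  (Walmart)
Σw_i=1.0000  μᵀw=0.1190
σ²=wᵀΣw=λ₁·μ_p+λ₂ = 0.074171·0.119 + 0.010325 = 0.019151 ≈ 0.0192


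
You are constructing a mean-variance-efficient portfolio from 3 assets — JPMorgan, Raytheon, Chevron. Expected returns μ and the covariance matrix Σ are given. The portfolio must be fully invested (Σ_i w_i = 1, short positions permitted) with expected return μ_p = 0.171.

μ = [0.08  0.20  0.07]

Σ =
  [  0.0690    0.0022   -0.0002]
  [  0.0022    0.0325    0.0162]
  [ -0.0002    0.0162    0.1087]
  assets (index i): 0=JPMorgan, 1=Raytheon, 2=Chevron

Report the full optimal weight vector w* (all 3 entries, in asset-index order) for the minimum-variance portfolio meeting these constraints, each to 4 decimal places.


p=Σ⁻¹μ = [0.9600  6.2298  -0.2827]
q=Σ⁻¹𝟙 = [13.6381  27.2740  5.1600]
a=μᵀp=1.302965  b=𝟙ᵀp=6.907044  c=𝟙ᵀq=46.072065  D=ac−b²=12.323013
λ₁=(c·0.171−b)/D = (46.072065·0.171−6.907044)/12.323013 = 0.078818
λ₂=(a−b·0.171)/D = (1.302965−6.907044·0.171)/12.323013 = 0.009889
w* = 0.078818·p + 0.009889·q:
  w_0 = 0.078818·0.9600 + 0.009889·13.6381 = 0.2105  (JPMorgan)
  w_1 = 0.078818·6.2298 + 0.009889·27.2740 = 0.7607  (Raytheon)
  w_2 = 0.078818·-0.2827 + 0.009889·5.1600 = 0.0287  (Chevron)
Σw_i=1.0000  μᵀw=0.1710
σ²=wᵀΣw=λ₁·μ_p+λ₂ = 0.078818·0.171 + 0.009889 = 0.023367 ≈ 0.0234

0.2105  0.7607  0.0287


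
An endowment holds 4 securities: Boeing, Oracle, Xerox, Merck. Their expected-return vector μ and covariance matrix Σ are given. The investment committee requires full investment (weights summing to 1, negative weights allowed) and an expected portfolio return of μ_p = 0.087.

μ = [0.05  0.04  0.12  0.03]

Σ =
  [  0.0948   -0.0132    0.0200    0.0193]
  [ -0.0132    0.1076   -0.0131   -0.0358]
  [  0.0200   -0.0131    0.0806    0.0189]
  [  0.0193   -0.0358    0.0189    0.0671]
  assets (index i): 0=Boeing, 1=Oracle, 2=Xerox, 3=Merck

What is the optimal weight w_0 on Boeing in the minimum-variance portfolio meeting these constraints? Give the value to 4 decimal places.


0.0846

x=Σ⁻¹μ = [0.2475  0.6908  1.4617  0.3327]
y=Σ⁻¹𝟙 = [7.1135  17.8642  8.8821  19.8864]
a=μᵀx=0.225388  b=𝟙ᵀx=2.732687  c=𝟙ᵀy=53.746148  D=ac−b²=4.646169
λ₁=(c·0.087−b)/D = (53.746148·0.087−2.732687)/4.646169 = 0.418243
λ₂=(a−b·0.087)/D = (0.225388−2.732687·0.087)/4.646169 = -0.002659
w* = 0.418243·x + -0.002659·y:
  w_0 = 0.418243·0.2475 + -0.002659·7.1135 = 0.0846  (Boeing)
  w_1 = 0.418243·0.6908 + -0.002659·17.8642 = 0.2414  (Oracle)
  w_2 = 0.418243·1.4617 + -0.002659·8.8821 = 0.5877  (Xerox)
  w_3 = 0.418243·0.3327 + -0.002659·19.8864 = 0.0863  (Merck)
Σw_i=1.0000  μᵀw=0.0870
σ²=wᵀΣw=λ₁·μ_p+λ₂ = 0.418243·0.087 + -0.002659 = 0.033728 ≈ 0.0337


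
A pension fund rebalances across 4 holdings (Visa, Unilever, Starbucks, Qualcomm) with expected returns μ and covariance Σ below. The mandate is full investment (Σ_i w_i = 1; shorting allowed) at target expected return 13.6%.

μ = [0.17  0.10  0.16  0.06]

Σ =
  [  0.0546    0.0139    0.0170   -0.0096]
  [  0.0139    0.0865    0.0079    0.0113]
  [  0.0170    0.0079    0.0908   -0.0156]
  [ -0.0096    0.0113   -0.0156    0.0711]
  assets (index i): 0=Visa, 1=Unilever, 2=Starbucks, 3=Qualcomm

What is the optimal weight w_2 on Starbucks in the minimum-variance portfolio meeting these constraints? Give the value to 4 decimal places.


p=Σ⁻¹μ = [2.8260  0.3750  1.4556  1.4852]
q=Σ⁻¹𝟙 = [16.7577  5.5991  10.4342  17.7268]
a=μᵀp=0.839926  b=𝟙ᵀp=6.141796  c=𝟙ᵀq=50.517808  D=ac−b²=4.709583
λ₁=(c·0.136−b)/D = (50.517808·0.136−6.141796)/4.709583 = 0.154711
λ₂=(a−b·0.136)/D = (0.839926−6.141796·0.136)/4.709583 = 0.000986
w* = 0.154711·p + 0.000986·q:
  w_0 = 0.154711·2.8260 + 0.000986·16.7577 = 0.4537  (Visa)
  w_1 = 0.154711·0.3750 + 0.000986·5.5991 = 0.0635  (Unilever)
  w_2 = 0.154711·1.4556 + 0.000986·10.4342 = 0.2355  (Starbucks)
  w_3 = 0.154711·1.4852 + 0.000986·17.7268 = 0.2473  (Qualcomm)
Σw_i=1.0000  μᵀw=0.1360
σ²=wᵀΣw=λ₁·μ_p+λ₂ = 0.154711·0.136 + 0.000986 = 0.022026 ≈ 0.0220

0.2355


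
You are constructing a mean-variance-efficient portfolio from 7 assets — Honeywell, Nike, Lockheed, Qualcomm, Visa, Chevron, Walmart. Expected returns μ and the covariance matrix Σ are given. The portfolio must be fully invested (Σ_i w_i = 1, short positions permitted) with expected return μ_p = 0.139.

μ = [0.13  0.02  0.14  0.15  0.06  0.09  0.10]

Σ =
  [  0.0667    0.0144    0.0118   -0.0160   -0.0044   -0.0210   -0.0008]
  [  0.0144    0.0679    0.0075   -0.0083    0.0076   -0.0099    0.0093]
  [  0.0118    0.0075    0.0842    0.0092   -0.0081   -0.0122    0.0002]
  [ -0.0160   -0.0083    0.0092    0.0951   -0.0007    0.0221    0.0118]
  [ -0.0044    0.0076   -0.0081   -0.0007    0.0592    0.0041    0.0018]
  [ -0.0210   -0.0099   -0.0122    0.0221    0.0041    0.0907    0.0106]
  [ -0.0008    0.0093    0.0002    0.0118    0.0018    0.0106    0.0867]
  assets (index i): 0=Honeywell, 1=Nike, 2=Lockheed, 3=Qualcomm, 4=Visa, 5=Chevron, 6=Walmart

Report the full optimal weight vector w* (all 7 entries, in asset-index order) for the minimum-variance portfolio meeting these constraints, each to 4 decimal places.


p=Σ⁻¹μ = [2.5994  -0.3254  1.4763  1.4616  1.3565  1.2427  0.8299]
q=Σ⁻¹𝟙 = [18.8475  9.7556  11.0255  9.4443  17.4700  13.9957  7.2769]
a=μᵀp=1.033562  b=𝟙ᵀp=8.640990  c=𝟙ᵀq=87.815337  D=ac−b²=16.095900
λ₁=(c·0.139−b)/D = (87.815337·0.139−8.640990)/16.095900 = 0.221506
λ₂=(a−b·0.139)/D = (1.033562−8.640990·0.139)/16.095900 = -0.010409
w* = 0.221506·p + -0.010409·q:
  w_0 = 0.221506·2.5994 + -0.010409·18.8475 = 0.3796  (Honeywell)
  w_1 = 0.221506·-0.3254 + -0.010409·9.7556 = -0.1736  (Nike)
  w_2 = 0.221506·1.4763 + -0.010409·11.0255 = 0.2122  (Lockheed)
  w_3 = 0.221506·1.4616 + -0.010409·9.4443 = 0.2255  (Qualcomm)
  w_4 = 0.221506·1.3565 + -0.010409·17.4700 = 0.1186  (Visa)
  w_5 = 0.221506·1.2427 + -0.010409·13.9957 = 0.1296  (Chevron)
  w_6 = 0.221506·0.8299 + -0.010409·7.2769 = 0.1081  (Walmart)
Σw_i=1.0000  μᵀw=0.1390
σ²=wᵀΣw=λ₁·μ_p+λ₂ = 0.221506·0.139 + -0.010409 = 0.020381 ≈ 0.0204

0.3796  -0.1736  0.2122  0.2255  0.1186  0.1296  0.1081


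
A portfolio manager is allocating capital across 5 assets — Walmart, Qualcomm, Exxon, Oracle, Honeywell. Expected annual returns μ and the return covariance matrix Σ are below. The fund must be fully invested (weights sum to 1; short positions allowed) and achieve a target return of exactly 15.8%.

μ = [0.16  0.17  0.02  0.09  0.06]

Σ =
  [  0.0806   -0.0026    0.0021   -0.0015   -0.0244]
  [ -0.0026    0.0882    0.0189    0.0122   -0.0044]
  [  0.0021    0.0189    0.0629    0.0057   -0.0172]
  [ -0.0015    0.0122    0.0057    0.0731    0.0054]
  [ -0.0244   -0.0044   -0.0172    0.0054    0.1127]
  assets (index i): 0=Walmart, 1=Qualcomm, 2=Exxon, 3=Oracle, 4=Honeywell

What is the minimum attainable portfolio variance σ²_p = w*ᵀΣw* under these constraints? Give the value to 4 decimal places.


0.0300

u=Σ⁻¹μ = [2.3901  1.9584  -0.1400  0.8858  1.0625]
v=Σ⁻¹𝟙 = [16.9074  7.6802  16.1304  10.3942  14.7972]
a=μᵀu=0.856007  b=𝟙ᵀu=6.156740  c=𝟙ᵀv=65.909471  D=ac−b²=18.513515
λ₁=(c·0.158−b)/D = (65.909471·0.158−6.156740)/18.513515 = 0.229938
λ₂=(a−b·0.158)/D = (0.856007−6.156740·0.158)/18.513515 = -0.006307
w* = 0.229938·u + -0.006307·v:
  w_0 = 0.229938·2.3901 + -0.006307·16.9074 = 0.4429  (Walmart)
  w_1 = 0.229938·1.9584 + -0.006307·7.6802 = 0.4019  (Qualcomm)
  w_2 = 0.229938·-0.1400 + -0.006307·16.1304 = -0.1339  (Exxon)
  w_3 = 0.229938·0.8858 + -0.006307·10.3942 = 0.1381  (Oracle)
  w_4 = 0.229938·1.0625 + -0.006307·14.7972 = 0.1510  (Honeywell)
Σw_i=1.0000  μᵀw=0.1580
σ²=wᵀΣw=λ₁·μ_p+λ₂ = 0.229938·0.158 + -0.006307 = 0.030024 ≈ 0.0300


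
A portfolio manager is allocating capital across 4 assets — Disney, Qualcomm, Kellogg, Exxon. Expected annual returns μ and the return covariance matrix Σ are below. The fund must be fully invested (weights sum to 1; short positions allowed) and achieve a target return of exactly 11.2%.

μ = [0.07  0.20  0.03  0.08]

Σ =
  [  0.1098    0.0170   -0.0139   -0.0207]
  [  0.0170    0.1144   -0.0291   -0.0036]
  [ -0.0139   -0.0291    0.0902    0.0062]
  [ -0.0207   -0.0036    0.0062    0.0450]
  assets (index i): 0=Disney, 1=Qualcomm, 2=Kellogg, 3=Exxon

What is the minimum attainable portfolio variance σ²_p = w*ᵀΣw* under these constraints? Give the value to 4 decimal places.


x=Σ⁻¹μ = [0.8735  1.9262  0.9371  2.2046]
y=Σ⁻¹𝟙 = [14.4908  11.2901  15.0568  27.7167]
a=μᵀx=0.650866  b=𝟙ᵀx=5.941421  c=𝟙ᵀy=68.554439  D=ac−b²=9.319258
λ₁=(c·0.112−b)/D = (68.554439·0.112−5.941421)/9.319258 = 0.186353
λ₂=(a−b·0.112)/D = (0.650866−5.941421·0.112)/9.319258 = -0.001564
w* = 0.186353·x + -0.001564·y:
  w_0 = 0.186353·0.8735 + -0.001564·14.4908 = 0.1401  (Disney)
  w_1 = 0.186353·1.9262 + -0.001564·11.2901 = 0.3413  (Qualcomm)
  w_2 = 0.186353·0.9371 + -0.001564·15.0568 = 0.1511  (Kellogg)
  w_3 = 0.186353·2.2046 + -0.001564·27.7167 = 0.3675  (Exxon)
Σw_i=1.0000  μᵀw=0.1120
σ²=wᵀΣw=λ₁·μ_p+λ₂ = 0.186353·0.112 + -0.001564 = 0.019308 ≈ 0.0193

0.0193


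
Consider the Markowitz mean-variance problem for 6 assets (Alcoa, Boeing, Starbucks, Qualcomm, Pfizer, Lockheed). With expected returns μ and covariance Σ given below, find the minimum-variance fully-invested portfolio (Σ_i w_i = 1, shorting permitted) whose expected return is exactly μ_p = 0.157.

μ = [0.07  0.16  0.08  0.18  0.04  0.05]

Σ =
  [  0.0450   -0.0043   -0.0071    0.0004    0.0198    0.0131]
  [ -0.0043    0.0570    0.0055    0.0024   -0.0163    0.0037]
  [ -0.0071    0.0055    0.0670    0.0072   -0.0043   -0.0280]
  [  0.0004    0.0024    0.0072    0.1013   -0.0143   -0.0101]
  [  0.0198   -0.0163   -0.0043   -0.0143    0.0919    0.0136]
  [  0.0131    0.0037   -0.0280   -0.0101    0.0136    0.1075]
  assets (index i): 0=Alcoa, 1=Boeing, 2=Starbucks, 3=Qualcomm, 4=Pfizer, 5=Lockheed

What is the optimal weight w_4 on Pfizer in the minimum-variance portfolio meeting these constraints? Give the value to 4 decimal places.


0.0632

u=Σ⁻¹μ = [1.4539  2.9458  1.2027  1.7981  0.8984  0.5551]
v=Σ⁻¹𝟙 = [18.9328  19.1064  19.5400  10.6248  11.1283  11.0174]
a=μᵀu=1.056662  b=𝟙ᵀu=8.853989  c=𝟙ᵀv=90.349652  D=ac−b²=17.075938
λ₁=(c·0.157−b)/D = (90.349652·0.157−8.853989)/17.075938 = 0.312188
λ₂=(a−b·0.157)/D = (1.056662−8.853989·0.157)/17.075938 = -0.019525
w* = 0.312188·u + -0.019525·v:
  w_0 = 0.312188·1.4539 + -0.019525·18.9328 = 0.0842  (Alcoa)
  w_1 = 0.312188·2.9458 + -0.019525·19.1064 = 0.5466  (Boeing)
  w_2 = 0.312188·1.2027 + -0.019525·19.5400 = -0.0061  (Starbucks)
  w_3 = 0.312188·1.7981 + -0.019525·10.6248 = 0.3539  (Qualcomm)
  w_4 = 0.312188·0.8984 + -0.019525·11.1283 = 0.0632  (Pfizer)
  w_5 = 0.312188·0.5551 + -0.019525·11.0174 = -0.0418  (Lockheed)
Σw_i=1.0000  μᵀw=0.1570
σ²=wᵀΣw=λ₁·μ_p+λ₂ = 0.312188·0.157 + -0.019525 = 0.029488 ≈ 0.0295


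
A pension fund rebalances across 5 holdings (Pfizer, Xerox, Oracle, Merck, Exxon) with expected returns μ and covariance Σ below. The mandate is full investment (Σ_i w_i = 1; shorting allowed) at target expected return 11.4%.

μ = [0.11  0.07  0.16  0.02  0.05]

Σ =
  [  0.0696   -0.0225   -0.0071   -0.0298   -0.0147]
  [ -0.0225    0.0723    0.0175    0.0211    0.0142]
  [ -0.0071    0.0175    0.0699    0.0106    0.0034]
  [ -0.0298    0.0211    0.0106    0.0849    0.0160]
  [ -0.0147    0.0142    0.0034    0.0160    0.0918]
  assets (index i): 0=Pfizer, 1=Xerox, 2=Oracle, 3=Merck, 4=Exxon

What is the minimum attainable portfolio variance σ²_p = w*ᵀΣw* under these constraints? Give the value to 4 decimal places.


u=Σ⁻¹μ = [2.4396  0.9352  2.2014  0.4663  0.6279]
v=Σ⁻¹𝟙 = [28.5330  13.6164  11.0050  15.0911  10.3182]
a=μᵀu=0.726761  b=𝟙ᵀu=6.670307  c=𝟙ᵀv=78.563634  D=ac−b²=12.603979
λ₁=(c·0.114−b)/D = (78.563634·0.114−6.670307)/12.603979 = 0.181367
λ₂=(a−b·0.114)/D = (0.726761−6.670307·0.114)/12.603979 = -0.002670
w* = 0.181367·u + -0.002670·v:
  w_0 = 0.181367·2.4396 + -0.002670·28.5330 = 0.3663  (Pfizer)
  w_1 = 0.181367·0.9352 + -0.002670·13.6164 = 0.1332  (Xerox)
  w_2 = 0.181367·2.2014 + -0.002670·11.0050 = 0.3699  (Oracle)
  w_3 = 0.181367·0.4663 + -0.002670·15.0911 = 0.0443  (Merck)
  w_4 = 0.181367·0.6279 + -0.002670·10.3182 = 0.0863  (Exxon)
Σw_i=1.0000  μᵀw=0.1140
σ²=wᵀΣw=λ₁·μ_p+λ₂ = 0.181367·0.114 + -0.002670 = 0.018006 ≈ 0.0180

0.0180


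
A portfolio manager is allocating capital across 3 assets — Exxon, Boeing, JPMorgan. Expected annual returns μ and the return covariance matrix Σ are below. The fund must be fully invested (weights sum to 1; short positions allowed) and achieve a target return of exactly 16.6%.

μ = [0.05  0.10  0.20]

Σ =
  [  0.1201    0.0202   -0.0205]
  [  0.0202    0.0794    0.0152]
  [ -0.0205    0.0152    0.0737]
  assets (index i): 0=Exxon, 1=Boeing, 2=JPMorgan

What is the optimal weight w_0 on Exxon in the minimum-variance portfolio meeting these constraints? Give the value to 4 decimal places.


p=Σ⁻¹μ = [0.8146  0.5094  2.8352]
q=Σ⁻¹𝟙 = [9.6076  7.3306  14.7290]
a=μᵀp=0.658717  b=𝟙ᵀp=4.159242  c=𝟙ᵀq=31.667159  D=ac−b²=3.560388
λ₁=(c·0.166−b)/D = (31.667159·0.166−4.159242)/3.560388 = 0.308255
λ₂=(a−b·0.166)/D = (0.658717−4.159242·0.166)/3.560388 = -0.008908
w* = 0.308255·p + -0.008908·q:
  w_0 = 0.308255·0.8146 + -0.008908·9.6076 = 0.1655  (Exxon)
  w_1 = 0.308255·0.5094 + -0.008908·7.3306 = 0.0917  (Boeing)
  w_2 = 0.308255·2.8352 + -0.008908·14.7290 = 0.7428  (JPMorgan)
Σw_i=1.0000  μᵀw=0.1660
σ²=wᵀΣw=λ₁·μ_p+λ₂ = 0.308255·0.166 + -0.008908 = 0.042262 ≈ 0.0423

0.1655


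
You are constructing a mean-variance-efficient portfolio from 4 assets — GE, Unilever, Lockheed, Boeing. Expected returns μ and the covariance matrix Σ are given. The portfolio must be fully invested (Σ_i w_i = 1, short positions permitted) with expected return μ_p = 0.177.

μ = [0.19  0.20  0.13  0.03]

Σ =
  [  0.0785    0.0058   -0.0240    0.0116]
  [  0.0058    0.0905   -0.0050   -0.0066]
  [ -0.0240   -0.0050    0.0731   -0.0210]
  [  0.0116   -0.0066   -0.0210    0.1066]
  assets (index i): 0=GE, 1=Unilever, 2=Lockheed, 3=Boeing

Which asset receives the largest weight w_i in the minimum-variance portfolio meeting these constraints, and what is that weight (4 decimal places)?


GE (0.4040)

x=Σ⁻¹μ = [3.1164  2.2358  3.1563  0.7025]
y=Σ⁻¹𝟙 = [17.2260  12.2119  23.8968  12.9701]
a=μᵀx=1.470668  b=𝟙ᵀx=9.211001  c=𝟙ᵀy=66.304738  D=ac−b²=12.669699
λ₁=(c·0.177−b)/D = (66.304738·0.177−9.211001)/12.669699 = 0.199289
λ₂=(a−b·0.177)/D = (1.470668−9.211001·0.177)/12.669699 = -0.012603
w* = 0.199289·x + -0.012603·y:
  w_0 = 0.199289·3.1164 + -0.012603·17.2260 = 0.4040  (GE)
  w_1 = 0.199289·2.2358 + -0.012603·12.2119 = 0.2917  (Unilever)
  w_2 = 0.199289·3.1563 + -0.012603·23.8968 = 0.3278  (Lockheed)
  w_3 = 0.199289·0.7025 + -0.012603·12.9701 = -0.0235  (Boeing)
Σw_i=1.0000  μᵀw=0.1770
σ²=wᵀΣw=λ₁·μ_p+λ₂ = 0.199289·0.177 + -0.012603 = 0.022671 ≈ 0.0227


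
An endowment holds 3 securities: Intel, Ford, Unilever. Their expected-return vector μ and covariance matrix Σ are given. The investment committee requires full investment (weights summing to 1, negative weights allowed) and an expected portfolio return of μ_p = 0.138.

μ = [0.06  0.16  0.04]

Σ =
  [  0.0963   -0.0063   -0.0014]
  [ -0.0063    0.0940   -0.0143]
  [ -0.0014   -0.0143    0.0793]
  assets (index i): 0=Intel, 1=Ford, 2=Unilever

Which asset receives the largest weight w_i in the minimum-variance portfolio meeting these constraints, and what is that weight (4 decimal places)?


g=Σ⁻¹μ = [0.7587  1.8834  0.8574]
h=Σ⁻¹𝟙 = [11.5051  13.7355  15.2903]
a=μᵀg=0.381169  b=𝟙ᵀg=3.499594  c=𝟙ᵀh=40.530900  D=ac−b²=3.201955
λ₁=(c·0.138−b)/D = (40.530900·0.138−3.499594)/3.201955 = 0.653872
λ₂=(a−b·0.138)/D = (0.381169−3.499594·0.138)/3.201955 = -0.031785
w* = 0.653872·g + -0.031785·h:
  w_0 = 0.653872·0.7587 + -0.031785·11.5051 = 0.1304  (Intel)
  w_1 = 0.653872·1.8834 + -0.031785·13.7355 = 0.7949  (Ford)
  w_2 = 0.653872·0.8574 + -0.031785·15.2903 = 0.0746  (Unilever)
Σw_i=1.0000  μᵀw=0.1380
σ²=wᵀΣw=λ₁·μ_p+λ₂ = 0.653872·0.138 + -0.031785 = 0.058449 ≈ 0.0584

Ford (0.7949)


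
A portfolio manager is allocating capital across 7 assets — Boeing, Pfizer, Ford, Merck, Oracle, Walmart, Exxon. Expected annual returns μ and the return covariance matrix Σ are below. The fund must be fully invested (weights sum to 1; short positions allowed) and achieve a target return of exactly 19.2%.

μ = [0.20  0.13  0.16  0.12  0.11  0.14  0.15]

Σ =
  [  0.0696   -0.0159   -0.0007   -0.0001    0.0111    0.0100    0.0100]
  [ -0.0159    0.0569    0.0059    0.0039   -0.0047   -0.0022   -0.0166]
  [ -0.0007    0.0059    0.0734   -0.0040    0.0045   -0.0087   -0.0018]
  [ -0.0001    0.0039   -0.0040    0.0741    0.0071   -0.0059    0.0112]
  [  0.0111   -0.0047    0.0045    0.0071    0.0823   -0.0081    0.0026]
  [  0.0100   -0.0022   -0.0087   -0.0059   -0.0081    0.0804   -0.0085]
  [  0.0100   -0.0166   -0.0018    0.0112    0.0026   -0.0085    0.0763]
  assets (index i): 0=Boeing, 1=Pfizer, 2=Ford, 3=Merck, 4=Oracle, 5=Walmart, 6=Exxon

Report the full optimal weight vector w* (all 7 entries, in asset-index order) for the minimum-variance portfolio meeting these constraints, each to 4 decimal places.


0.6588  0.2009  0.2561  -0.0634  -0.2210  0.0223  0.1463

p=Σ⁻¹μ = [2.8994  3.6671  2.2347  1.2512  1.0618  2.1817  2.4597]
q=Σ⁻¹𝟙 = [13.7789  25.8313  13.9647  10.5669  11.1895  16.6603  17.1732]
a=μᵀp=2.355473  b=𝟙ᵀp=15.755492  c=𝟙ᵀq=109.164750  D=ac−b²=8.899081
λ₁=(c·0.192−b)/D = (109.164750·0.192−15.755492)/8.899081 = 0.584795
λ₂=(a−b·0.192)/D = (2.355473−15.755492·0.192)/8.899081 = -0.075242
w* = 0.584795·p + -0.075242·q:
  w_0 = 0.584795·2.8994 + -0.075242·13.7789 = 0.6588  (Boeing)
  w_1 = 0.584795·3.6671 + -0.075242·25.8313 = 0.2009  (Pfizer)
  w_2 = 0.584795·2.2347 + -0.075242·13.9647 = 0.2561  (Ford)
  w_3 = 0.584795·1.2512 + -0.075242·10.5669 = -0.0634  (Merck)
  w_4 = 0.584795·1.0618 + -0.075242·11.1895 = -0.2210  (Oracle)
  w_5 = 0.584795·2.1817 + -0.075242·16.6603 = 0.0223  (Walmart)
  w_6 = 0.584795·2.4597 + -0.075242·17.1732 = 0.1463  (Exxon)
Σw_i=1.0000  μᵀw=0.1920
σ²=wᵀΣw=λ₁·μ_p+λ₂ = 0.584795·0.192 + -0.075242 = 0.037039 ≈ 0.0370
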